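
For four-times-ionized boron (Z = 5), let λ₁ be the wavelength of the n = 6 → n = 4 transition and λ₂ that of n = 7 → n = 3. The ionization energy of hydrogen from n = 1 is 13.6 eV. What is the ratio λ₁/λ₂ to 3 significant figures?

2.61

λ ∝ 1/ΔE ∝ 1/(1/n_f² − 1/n_i²), and the Z² and hc factors cancel in the ratio.
λ₁/λ₂ = (1/3² − 1/7²)/(1/4² − 1/6²) = 0.09070/0.03472 = 2.61.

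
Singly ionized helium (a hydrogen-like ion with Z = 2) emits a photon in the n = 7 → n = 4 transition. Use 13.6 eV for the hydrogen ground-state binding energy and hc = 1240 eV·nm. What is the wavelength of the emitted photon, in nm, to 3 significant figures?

542 nm

For Z = 2 the level energies scale as Z², so the effective Rydberg energy is 13.6 × 4 = 54.40 eV.
ΔE = 54.40 × (1/4² − 1/7²) = 54.40 × 0.04209 = 2.290 eV.
λ = hc/ΔE = 1240 / 2.290 = 542 nm.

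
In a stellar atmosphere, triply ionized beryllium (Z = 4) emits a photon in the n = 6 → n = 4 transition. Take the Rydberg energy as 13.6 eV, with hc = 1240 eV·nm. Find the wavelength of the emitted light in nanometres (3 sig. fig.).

164 nm

For Z = 4 the level energies scale as Z², so the effective Rydberg energy is 13.6 × 16 = 217.6 eV.
ΔE = 217.6 × (1/4² − 1/6²) = 217.6 × 0.03472 = 7.556 eV.
λ = hc/ΔE = 1240 / 7.556 = 164 nm.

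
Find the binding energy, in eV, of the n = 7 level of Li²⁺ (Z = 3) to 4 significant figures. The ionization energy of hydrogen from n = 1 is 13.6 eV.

2.498 eV

E_n = −13.6 Z²/n² = −122.4/n² eV for Z = 3.
E_7 = −122.4/49 = −2.498 eV, so ionization (to E = 0) requires 2.498 eV.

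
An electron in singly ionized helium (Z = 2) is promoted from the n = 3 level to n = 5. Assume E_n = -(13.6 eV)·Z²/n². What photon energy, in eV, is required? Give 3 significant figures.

3.87 eV

The Bohr energies scale as Z², so for Z = 2: E_n = −54.40/n² eV.
E_5 = −54.40/25 = −2.176 eV and E_3 = −54.40/9 = −6.044 eV.
The photon energy is |E_5 − E_3| = 3.87 eV.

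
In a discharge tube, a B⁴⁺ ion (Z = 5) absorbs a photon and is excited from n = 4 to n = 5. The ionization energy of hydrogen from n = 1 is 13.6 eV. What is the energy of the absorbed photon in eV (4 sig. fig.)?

The Bohr energies scale as Z², so for Z = 5: E_n = −340.0/n² eV.
E_5 = −340.0/25 = −13.60 eV and E_4 = −340.0/16 = −21.25 eV.
The photon energy is |E_5 − E_4| = 7.650 eV.

7.650 eV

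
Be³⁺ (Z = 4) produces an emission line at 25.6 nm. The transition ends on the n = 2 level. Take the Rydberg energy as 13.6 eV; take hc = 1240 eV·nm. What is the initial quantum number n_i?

The photon energy is ΔE = hc/λ = 1240 / 25.6 = 48.44 eV.
With Z = 4, ΔE = 217.6 × (1/n_f² − 1/n_i²), so 1/n_f² − 1/n_i² = 0.2226.
With n_f = 2: 1/n_i² = 1/4 − 0.2226 = 0.02740, so n_i ≈ 6.04.

n_i = 6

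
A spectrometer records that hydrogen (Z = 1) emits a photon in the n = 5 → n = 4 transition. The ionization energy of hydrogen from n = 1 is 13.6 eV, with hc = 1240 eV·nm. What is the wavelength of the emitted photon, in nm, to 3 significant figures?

ΔE = 13.60 × (1/4² − 1/5²) = 13.60 × 0.02250 = 0.3060 eV.
λ = hc/ΔE = 1240 / 0.3060 = 4050 nm.

4050 nm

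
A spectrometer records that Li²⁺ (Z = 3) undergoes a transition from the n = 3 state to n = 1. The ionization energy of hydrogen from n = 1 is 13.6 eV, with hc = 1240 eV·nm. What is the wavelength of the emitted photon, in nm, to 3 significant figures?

11.4 nm

For Z = 3 the level energies scale as Z², so the effective Rydberg energy is 13.6 × 9 = 122.4 eV.
ΔE = 122.4 × (1/1² − 1/3²) = 122.4 × 0.8889 = 108.8 eV.
λ = hc/ΔE = 1240 / 108.8 = 11.4 nm.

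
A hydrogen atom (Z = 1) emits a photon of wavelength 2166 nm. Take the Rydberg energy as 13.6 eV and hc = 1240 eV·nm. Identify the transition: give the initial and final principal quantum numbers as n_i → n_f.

The photon energy is ΔE = hc/λ = 1240 / 2166 = 0.5725 eV.
With Z = 1, ΔE = 13.60 × (1/n_f² − 1/n_i²), so 1/n_f² − 1/n_i² = 0.04209.
Trying n_f = 4 gives 1/n_i² = 0.02041, i.e. n_i ≈ 7; this pair matches.

n_i = 7, n_f = 4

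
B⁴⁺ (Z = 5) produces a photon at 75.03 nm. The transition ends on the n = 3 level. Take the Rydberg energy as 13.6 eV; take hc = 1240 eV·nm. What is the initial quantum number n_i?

n_i = 4

The photon energy is ΔE = hc/λ = 1240 / 75.03 = 16.53 eV.
With Z = 5, ΔE = 340.0 × (1/n_f² − 1/n_i²), so 1/n_f² − 1/n_i² = 0.04861.
With n_f = 3: 1/n_i² = 1/9 − 0.04861 = 0.06250, so n_i ≈ 4.00.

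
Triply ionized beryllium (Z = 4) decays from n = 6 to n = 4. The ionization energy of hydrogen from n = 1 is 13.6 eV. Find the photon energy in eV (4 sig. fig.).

The Bohr energies scale as Z², so for Z = 4: E_n = −217.6/n² eV.
E_6 = −217.6/36 = −6.044 eV and E_4 = −217.6/16 = −13.60 eV.
The photon energy is |E_6 − E_4| = 7.556 eV.

7.556 eV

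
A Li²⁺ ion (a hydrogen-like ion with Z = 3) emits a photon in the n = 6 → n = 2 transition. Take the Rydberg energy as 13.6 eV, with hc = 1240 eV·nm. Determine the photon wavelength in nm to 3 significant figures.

For Z = 3 the level energies scale as Z², so the effective Rydberg energy is 13.6 × 9 = 122.4 eV.
ΔE = 122.4 × (1/2² − 1/6²) = 122.4 × 0.2222 = 27.20 eV.
λ = hc/ΔE = 1240 / 27.20 = 45.6 nm.

45.6 nm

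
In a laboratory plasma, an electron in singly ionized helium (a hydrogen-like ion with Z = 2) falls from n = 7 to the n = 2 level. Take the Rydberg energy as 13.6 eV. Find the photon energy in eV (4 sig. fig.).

12.49 eV

The Bohr energies scale as Z², so for Z = 2: E_n = −54.40/n² eV.
E_7 = −54.40/49 = −1.110 eV and E_2 = −54.40/4 = −13.60 eV.
The photon energy is |E_7 − E_2| = 12.49 eV.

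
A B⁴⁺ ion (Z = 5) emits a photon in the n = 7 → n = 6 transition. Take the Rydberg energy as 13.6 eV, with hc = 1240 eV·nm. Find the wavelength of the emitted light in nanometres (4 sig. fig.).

494.9 nm

For Z = 5 the level energies scale as Z², so the effective Rydberg energy is 13.6 × 25 = 340.0 eV.
ΔE = 340.0 × (1/6² − 1/7²) = 340.0 × 0.007370 = 2.506 eV.
λ = hc/ΔE = 1240 / 2.506 = 494.9 nm.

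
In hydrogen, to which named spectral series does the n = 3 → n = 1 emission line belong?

Lyman

The series is set by the lower level: n_f = 1 is the Lyman series.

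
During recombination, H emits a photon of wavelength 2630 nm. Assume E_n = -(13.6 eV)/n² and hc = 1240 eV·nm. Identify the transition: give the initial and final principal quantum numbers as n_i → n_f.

n_i = 6, n_f = 4

The photon energy is ΔE = hc/λ = 1240 / 2630 = 0.4715 eV.
With Z = 1, ΔE = 13.60 × (1/n_f² − 1/n_i²), so 1/n_f² − 1/n_i² = 0.03467.
Trying n_f = 4 gives 1/n_i² = 0.02783, i.e. n_i ≈ 6; this pair matches.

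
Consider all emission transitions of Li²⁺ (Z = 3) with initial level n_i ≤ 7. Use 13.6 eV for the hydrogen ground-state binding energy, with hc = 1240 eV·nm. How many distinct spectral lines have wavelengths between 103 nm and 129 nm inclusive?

2

Enumerate all n_i → n_f pairs with 1 ≤ n_f < n_i ≤ 7 and compute λ = 1240 / [13.6·9·(1/n_f² − 1/n_i²)].
Lines falling in [103, 129] nm: 7→3 (111.7 nm), 6→3 (121.6 nm).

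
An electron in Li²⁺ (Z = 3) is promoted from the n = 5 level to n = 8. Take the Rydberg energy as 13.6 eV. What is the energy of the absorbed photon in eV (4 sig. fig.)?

The Bohr energies scale as Z², so for Z = 3: E_n = −122.4/n² eV.
E_8 = −122.4/64 = −1.913 eV and E_5 = −122.4/25 = −4.896 eV.
The photon energy is |E_8 − E_5| = 2.984 eV.

2.984 eV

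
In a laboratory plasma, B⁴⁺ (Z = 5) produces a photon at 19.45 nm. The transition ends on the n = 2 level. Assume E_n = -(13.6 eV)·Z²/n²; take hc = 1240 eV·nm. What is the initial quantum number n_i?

n_i = 4

The photon energy is ΔE = hc/λ = 1240 / 19.45 = 63.75 eV.
With Z = 5, ΔE = 340.0 × (1/n_f² − 1/n_i²), so 1/n_f² − 1/n_i² = 0.1875.
With n_f = 2: 1/n_i² = 1/4 − 0.1875 = 0.06249, so n_i ≈ 4.00.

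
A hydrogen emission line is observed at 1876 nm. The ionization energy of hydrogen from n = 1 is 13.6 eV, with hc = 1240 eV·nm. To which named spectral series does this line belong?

Paschen

ΔE = 1240/1876 = 0.6610 eV.
This matches 13.6 × (1/3² − 1/4²), so n_f = 3: the Paschen series.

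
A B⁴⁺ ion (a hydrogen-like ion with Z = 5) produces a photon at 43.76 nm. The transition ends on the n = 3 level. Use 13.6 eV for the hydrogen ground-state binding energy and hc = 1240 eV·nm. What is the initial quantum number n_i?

The photon energy is ΔE = hc/λ = 1240 / 43.76 = 28.34 eV.
With Z = 5, ΔE = 340.0 × (1/n_f² − 1/n_i²), so 1/n_f² − 1/n_i² = 0.08334.
With n_f = 3: 1/n_i² = 1/9 − 0.08334 = 0.02777, so n_i ≈ 6.00.

n_i = 6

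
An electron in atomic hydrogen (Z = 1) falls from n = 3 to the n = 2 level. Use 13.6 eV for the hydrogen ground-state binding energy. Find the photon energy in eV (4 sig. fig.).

1.889 eV

E_3 = −13.60/9 = −1.511 eV and E_2 = −13.60/4 = −3.400 eV.
The photon energy is |E_3 − E_2| = 1.889 eV.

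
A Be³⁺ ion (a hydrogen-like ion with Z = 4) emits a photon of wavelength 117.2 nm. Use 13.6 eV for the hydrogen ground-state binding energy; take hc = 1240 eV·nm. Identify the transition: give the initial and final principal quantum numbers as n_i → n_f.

The photon energy is ΔE = hc/λ = 1240 / 117.2 = 10.58 eV.
With Z = 4, ΔE = 217.6 × (1/n_f² − 1/n_i²), so 1/n_f² − 1/n_i² = 0.04862.
Trying n_f = 3 gives 1/n_i² = 0.06249, i.e. n_i ≈ 4; this pair matches.

n_i = 4, n_f = 3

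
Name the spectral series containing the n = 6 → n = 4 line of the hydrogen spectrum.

The series is set by the lower level: n_f = 4 is the Brackett series.

Brackett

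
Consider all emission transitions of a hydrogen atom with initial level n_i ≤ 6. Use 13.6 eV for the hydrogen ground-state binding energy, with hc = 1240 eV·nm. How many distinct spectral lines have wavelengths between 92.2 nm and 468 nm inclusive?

7

Enumerate all n_i → n_f pairs with 1 ≤ n_f < n_i ≤ 6 and compute λ = 1240 / [13.6·1·(1/n_f² − 1/n_i²)].
Lines falling in [92.2, 468] nm: 6→1 (93.78 nm), 5→1 (94.98 nm), 4→1 (97.25 nm), 3→1 (102.6 nm), 2→1 (121.6 nm), 6→2 (410.3 nm), 5→2 (434.2 nm).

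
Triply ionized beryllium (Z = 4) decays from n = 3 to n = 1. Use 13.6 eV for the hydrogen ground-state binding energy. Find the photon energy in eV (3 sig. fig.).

The Bohr energies scale as Z², so for Z = 4: E_n = −217.6/n² eV.
E_3 = −217.6/9 = −24.18 eV and E_1 = −217.6/1 = −217.6 eV.
The photon energy is |E_3 − E_1| = 193 eV.

193 eV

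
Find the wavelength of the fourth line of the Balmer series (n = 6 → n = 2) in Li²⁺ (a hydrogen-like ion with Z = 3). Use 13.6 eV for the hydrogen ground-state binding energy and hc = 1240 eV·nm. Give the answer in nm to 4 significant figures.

The Balmer series terminates on n_f = 2; the fourth line has n_i = 2+4 = 6.
ΔE = 122.4 × (1/2² − 1/6²) = 27.20 eV.
λ = 1240 / 27.20 = 45.59 nm.

45.59 nm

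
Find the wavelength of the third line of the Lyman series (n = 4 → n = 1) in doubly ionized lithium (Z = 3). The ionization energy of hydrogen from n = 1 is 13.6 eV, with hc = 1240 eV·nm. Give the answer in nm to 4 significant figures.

The Lyman series terminates on n_f = 1; the third line has n_i = 1+3 = 4.
ΔE = 122.4 × (1/1² − 1/4²) = 114.8 eV.
λ = 1240 / 114.8 = 10.81 nm.

10.81 nm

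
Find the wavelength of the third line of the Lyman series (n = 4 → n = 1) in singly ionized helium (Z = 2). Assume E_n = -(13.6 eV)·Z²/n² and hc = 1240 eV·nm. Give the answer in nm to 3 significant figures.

The Lyman series terminates on n_f = 1; the third line has n_i = 1+3 = 4.
ΔE = 54.40 × (1/1² − 1/4²) = 51.00 eV.
λ = 1240 / 51.00 = 24.3 nm.

24.3 nm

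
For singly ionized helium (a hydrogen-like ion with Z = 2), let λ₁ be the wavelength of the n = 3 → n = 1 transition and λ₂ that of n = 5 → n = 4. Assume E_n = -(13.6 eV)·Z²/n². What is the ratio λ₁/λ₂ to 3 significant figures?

λ ∝ 1/ΔE ∝ 1/(1/n_f² − 1/n_i²), and the Z² and hc factors cancel in the ratio.
λ₁/λ₂ = (1/4² − 1/5²)/(1/1² − 1/3²) = 0.02250/0.8889 = 0.0253.

0.0253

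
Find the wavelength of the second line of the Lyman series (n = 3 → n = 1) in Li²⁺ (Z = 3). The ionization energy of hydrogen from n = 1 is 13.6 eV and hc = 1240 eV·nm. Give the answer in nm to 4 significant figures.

11.40 nm

The Lyman series terminates on n_f = 1; the second line has n_i = 1+2 = 3.
ΔE = 122.4 × (1/1² − 1/3²) = 108.8 eV.
λ = 1240 / 108.8 = 11.40 nm.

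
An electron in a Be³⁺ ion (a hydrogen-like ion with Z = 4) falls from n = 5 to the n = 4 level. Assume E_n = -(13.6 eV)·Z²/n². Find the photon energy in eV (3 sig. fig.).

The Bohr energies scale as Z², so for Z = 4: E_n = −217.6/n² eV.
E_5 = −217.6/25 = −8.704 eV and E_4 = −217.6/16 = −13.60 eV.
The photon energy is |E_5 − E_4| = 4.90 eV.

4.90 eV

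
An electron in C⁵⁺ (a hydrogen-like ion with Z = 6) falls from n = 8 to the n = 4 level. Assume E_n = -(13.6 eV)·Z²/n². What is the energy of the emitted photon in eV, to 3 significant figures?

The Bohr energies scale as Z², so for Z = 6: E_n = −489.6/n² eV.
E_8 = −489.6/64 = −7.650 eV and E_4 = −489.6/16 = −30.60 eV.
The photon energy is |E_8 − E_4| = 23.0 eV.

23.0 eV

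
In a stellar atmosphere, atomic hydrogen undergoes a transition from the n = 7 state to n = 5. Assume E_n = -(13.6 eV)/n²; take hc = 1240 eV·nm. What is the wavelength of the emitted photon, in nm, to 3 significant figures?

4650 nm

ΔE = 13.60 × (1/5² − 1/7²) = 13.60 × 0.01959 = 0.2664 eV.
λ = hc/ΔE = 1240 / 0.2664 = 4650 nm.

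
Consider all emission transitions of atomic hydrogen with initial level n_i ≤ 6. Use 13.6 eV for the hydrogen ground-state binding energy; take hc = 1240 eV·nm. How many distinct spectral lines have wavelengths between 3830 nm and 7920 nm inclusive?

Enumerate all n_i → n_f pairs with 1 ≤ n_f < n_i ≤ 6 and compute λ = 1240 / [13.6·1·(1/n_f² − 1/n_i²)].
Lines falling in [3830, 7920] nm: 5→4 (4052 nm), 6→5 (7460 nm).

2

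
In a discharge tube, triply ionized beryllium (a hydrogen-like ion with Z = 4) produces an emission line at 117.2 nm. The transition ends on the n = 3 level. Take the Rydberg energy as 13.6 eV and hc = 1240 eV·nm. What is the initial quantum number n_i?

n_i = 4

The photon energy is ΔE = hc/λ = 1240 / 117.2 = 10.58 eV.
With Z = 4, ΔE = 217.6 × (1/n_f² − 1/n_i²), so 1/n_f² − 1/n_i² = 0.04862.
With n_f = 3: 1/n_i² = 1/9 − 0.04862 = 0.06249, so n_i ≈ 4.00.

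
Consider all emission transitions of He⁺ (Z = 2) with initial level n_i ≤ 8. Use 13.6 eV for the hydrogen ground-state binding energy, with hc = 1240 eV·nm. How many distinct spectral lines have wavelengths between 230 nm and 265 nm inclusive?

Enumerate all n_i → n_f pairs with 1 ≤ n_f < n_i ≤ 8 and compute λ = 1240 / [13.6·4·(1/n_f² − 1/n_i²)].
Lines falling in [230, 265] nm: 8→3 (238.7 nm), 7→3 (251.3 nm).

2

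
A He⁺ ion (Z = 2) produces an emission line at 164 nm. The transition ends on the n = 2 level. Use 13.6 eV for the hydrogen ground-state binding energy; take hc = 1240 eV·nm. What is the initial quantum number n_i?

n_i = 3

The photon energy is ΔE = hc/λ = 1240 / 164 = 7.561 eV.
With Z = 2, ΔE = 54.40 × (1/n_f² − 1/n_i²), so 1/n_f² − 1/n_i² = 0.1390.
With n_f = 2: 1/n_i² = 1/4 − 0.1390 = 0.1110, so n_i ≈ 3.00.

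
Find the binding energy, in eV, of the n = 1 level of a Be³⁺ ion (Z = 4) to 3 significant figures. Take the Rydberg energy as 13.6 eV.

E_n = −13.6 Z²/n² = −217.6/n² eV for Z = 4.
E_1 = −217.6/1 = −218 eV, so ionization (to E = 0) requires 218 eV.

218 eV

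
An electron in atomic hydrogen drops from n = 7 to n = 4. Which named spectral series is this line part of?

Brackett

The series is set by the lower level: n_f = 4 is the Brackett series.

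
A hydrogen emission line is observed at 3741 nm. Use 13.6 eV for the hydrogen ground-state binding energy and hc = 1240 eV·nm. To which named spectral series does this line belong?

ΔE = 1240/3741 = 0.3315 eV.
This matches 13.6 × (1/5² − 1/8²), so n_f = 5: the Pfund series.

Pfund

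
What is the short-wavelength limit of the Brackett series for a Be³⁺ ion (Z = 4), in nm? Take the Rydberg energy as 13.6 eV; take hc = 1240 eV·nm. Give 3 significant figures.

91.2 nm

The Brackett series has lower level n_f = 4; the series limit corresponds to n_i → ∞.
ΔE_max = 13.6 × 16 / 4² = 13.60 eV.
λ_min = 1240 / 13.60 = 91.2 nm.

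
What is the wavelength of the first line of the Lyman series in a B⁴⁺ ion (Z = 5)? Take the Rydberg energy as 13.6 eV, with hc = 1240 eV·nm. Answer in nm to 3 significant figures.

4.86 nm

The Lyman series terminates on n_f = 1; the first line has n_i = 1+1 = 2.
ΔE = 340.0 × (1/1² − 1/2²) = 255.0 eV.
λ = 1240 / 255.0 = 4.86 nm.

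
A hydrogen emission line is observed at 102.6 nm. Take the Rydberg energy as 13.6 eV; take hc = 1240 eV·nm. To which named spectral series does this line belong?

Lyman

ΔE = 1240/102.6 = 12.09 eV.
This matches 13.6 × (1/1² − 1/3²), so n_f = 1: the Lyman series.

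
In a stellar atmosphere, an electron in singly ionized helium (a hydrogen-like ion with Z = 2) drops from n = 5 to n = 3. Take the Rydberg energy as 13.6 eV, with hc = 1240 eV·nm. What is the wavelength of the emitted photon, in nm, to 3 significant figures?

For Z = 2 the level energies scale as Z², so the effective Rydberg energy is 13.6 × 4 = 54.40 eV.
ΔE = 54.40 × (1/3² − 1/5²) = 54.40 × 0.07111 = 3.868 eV.
λ = hc/ΔE = 1240 / 3.868 = 321 nm.

321 nm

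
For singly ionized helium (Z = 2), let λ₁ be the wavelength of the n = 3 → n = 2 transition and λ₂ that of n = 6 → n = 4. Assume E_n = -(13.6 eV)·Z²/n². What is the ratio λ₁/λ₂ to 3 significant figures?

λ ∝ 1/ΔE ∝ 1/(1/n_f² − 1/n_i²), and the Z² and hc factors cancel in the ratio.
λ₁/λ₂ = (1/4² − 1/6²)/(1/2² − 1/3²) = 0.03472/0.1389 = 0.250.

0.250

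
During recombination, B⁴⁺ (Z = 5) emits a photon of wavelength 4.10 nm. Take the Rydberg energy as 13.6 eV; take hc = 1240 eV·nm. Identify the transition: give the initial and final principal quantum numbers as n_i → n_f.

n_i = 3, n_f = 1

The photon energy is ΔE = hc/λ = 1240 / 4.10 = 302.4 eV.
With Z = 5, ΔE = 340.0 × (1/n_f² − 1/n_i²), so 1/n_f² − 1/n_i² = 0.8895.
Trying n_f = 1 gives 1/n_i² = 0.1105, i.e. n_i ≈ 3; this pair matches.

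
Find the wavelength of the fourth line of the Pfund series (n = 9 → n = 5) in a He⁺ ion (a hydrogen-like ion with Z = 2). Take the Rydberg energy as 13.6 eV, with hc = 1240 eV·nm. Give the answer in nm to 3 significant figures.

824 nm

The Pfund series terminates on n_f = 5; the fourth line has n_i = 5+4 = 9.
ΔE = 54.40 × (1/5² − 1/9²) = 1.504 eV.
λ = 1240 / 1.504 = 824 nm.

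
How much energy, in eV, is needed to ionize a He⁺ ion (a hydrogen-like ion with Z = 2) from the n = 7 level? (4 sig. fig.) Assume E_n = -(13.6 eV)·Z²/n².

E_n = −13.6 Z²/n² = −54.40/n² eV for Z = 2.
E_7 = −54.40/49 = −1.110 eV, so ionization (to E = 0) requires 1.110 eV.

1.110 eV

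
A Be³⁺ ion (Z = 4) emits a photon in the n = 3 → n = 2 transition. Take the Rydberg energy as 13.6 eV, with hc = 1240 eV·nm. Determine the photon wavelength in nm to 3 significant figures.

41.0 nm

For Z = 4 the level energies scale as Z², so the effective Rydberg energy is 13.6 × 16 = 217.6 eV.
ΔE = 217.6 × (1/2² − 1/3²) = 217.6 × 0.1389 = 30.22 eV.
λ = hc/ΔE = 1240 / 30.22 = 41.0 nm.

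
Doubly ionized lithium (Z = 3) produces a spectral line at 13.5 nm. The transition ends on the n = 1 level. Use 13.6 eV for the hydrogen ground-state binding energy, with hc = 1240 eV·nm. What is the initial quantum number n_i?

The photon energy is ΔE = hc/λ = 1240 / 13.5 = 91.85 eV.
With Z = 3, ΔE = 122.4 × (1/n_f² − 1/n_i²), so 1/n_f² − 1/n_i² = 0.7504.
With n_f = 1: 1/n_i² = 1/1 − 0.7504 = 0.2496, so n_i ≈ 2.00.

n_i = 2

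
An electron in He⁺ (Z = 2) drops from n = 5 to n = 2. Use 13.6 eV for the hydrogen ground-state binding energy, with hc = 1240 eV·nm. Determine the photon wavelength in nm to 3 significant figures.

For Z = 2 the level energies scale as Z², so the effective Rydberg energy is 13.6 × 4 = 54.40 eV.
ΔE = 54.40 × (1/2² − 1/5²) = 54.40 × 0.2100 = 11.42 eV.
λ = hc/ΔE = 1240 / 11.42 = 109 nm.

109 nm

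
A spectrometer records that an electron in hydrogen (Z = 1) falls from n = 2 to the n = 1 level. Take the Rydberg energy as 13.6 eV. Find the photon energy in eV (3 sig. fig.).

E_2 = −13.60/4 = −3.400 eV and E_1 = −13.60/1 = −13.60 eV.
The photon energy is |E_2 − E_1| = 10.2 eV.

10.2 eV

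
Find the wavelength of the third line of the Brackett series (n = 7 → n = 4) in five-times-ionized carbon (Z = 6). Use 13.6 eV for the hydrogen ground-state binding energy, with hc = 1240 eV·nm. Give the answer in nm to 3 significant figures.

The Brackett series terminates on n_f = 4; the third line has n_i = 4+3 = 7.
ΔE = 489.6 × (1/4² − 1/7²) = 20.61 eV.
λ = 1240 / 20.61 = 60.2 nm.

60.2 nm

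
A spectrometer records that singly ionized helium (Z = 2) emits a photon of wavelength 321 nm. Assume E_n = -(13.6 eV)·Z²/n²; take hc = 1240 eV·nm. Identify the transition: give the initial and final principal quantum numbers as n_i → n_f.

The photon energy is ΔE = hc/λ = 1240 / 321 = 3.863 eV.
With Z = 2, ΔE = 54.40 × (1/n_f² − 1/n_i²), so 1/n_f² − 1/n_i² = 0.07101.
Trying n_f = 3 gives 1/n_i² = 0.04010, i.e. n_i ≈ 5; this pair matches.

n_i = 5, n_f = 3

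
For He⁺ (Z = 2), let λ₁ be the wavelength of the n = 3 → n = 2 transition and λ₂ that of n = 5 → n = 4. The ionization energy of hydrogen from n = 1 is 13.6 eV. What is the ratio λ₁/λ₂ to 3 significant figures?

0.162

λ ∝ 1/ΔE ∝ 1/(1/n_f² − 1/n_i²), and the Z² and hc factors cancel in the ratio.
λ₁/λ₂ = (1/4² − 1/5²)/(1/2² − 1/3²) = 0.02250/0.1389 = 0.162.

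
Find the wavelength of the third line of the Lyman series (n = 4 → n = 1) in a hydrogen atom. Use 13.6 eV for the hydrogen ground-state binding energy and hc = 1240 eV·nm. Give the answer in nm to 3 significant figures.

97.3 nm

The Lyman series terminates on n_f = 1; the third line has n_i = 1+3 = 4.
ΔE = 13.60 × (1/1² − 1/4²) = 12.75 eV.
λ = 1240 / 12.75 = 97.3 nm.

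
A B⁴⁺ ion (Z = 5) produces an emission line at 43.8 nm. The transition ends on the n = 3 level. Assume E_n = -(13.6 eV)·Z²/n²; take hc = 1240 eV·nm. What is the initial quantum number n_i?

The photon energy is ΔE = hc/λ = 1240 / 43.8 = 28.31 eV.
With Z = 5, ΔE = 340.0 × (1/n_f² − 1/n_i²), so 1/n_f² − 1/n_i² = 0.08327.
With n_f = 3: 1/n_i² = 1/9 − 0.08327 = 0.02784, so n_i ≈ 5.99.

n_i = 6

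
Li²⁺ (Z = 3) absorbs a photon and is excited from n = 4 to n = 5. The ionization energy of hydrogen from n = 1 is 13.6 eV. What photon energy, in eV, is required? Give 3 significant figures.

The Bohr energies scale as Z², so for Z = 3: E_n = −122.4/n² eV.
E_5 = −122.4/25 = −4.896 eV and E_4 = −122.4/16 = −7.650 eV.
The photon energy is |E_5 − E_4| = 2.75 eV.

2.75 eV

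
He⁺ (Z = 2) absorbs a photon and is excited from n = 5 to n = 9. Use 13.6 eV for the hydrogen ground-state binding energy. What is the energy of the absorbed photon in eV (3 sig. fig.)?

The Bohr energies scale as Z², so for Z = 2: E_n = −54.40/n² eV.
E_9 = −54.40/81 = −0.6716 eV and E_5 = −54.40/25 = −2.176 eV.
The photon energy is |E_9 − E_5| = 1.50 eV.

1.50 eV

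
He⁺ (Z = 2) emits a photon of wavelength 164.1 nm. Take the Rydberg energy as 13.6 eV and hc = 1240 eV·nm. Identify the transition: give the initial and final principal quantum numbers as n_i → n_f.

n_i = 3, n_f = 2

The photon energy is ΔE = hc/λ = 1240 / 164.1 = 7.556 eV.
With Z = 2, ΔE = 54.40 × (1/n_f² − 1/n_i²), so 1/n_f² − 1/n_i² = 0.1389.
Trying n_f = 2 gives 1/n_i² = 0.1111, i.e. n_i ≈ 3; this pair matches.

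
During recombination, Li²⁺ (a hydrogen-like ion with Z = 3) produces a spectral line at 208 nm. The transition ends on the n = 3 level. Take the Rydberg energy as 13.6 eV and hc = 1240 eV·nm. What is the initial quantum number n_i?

The photon energy is ΔE = hc/λ = 1240 / 208 = 5.962 eV.
With Z = 3, ΔE = 122.4 × (1/n_f² − 1/n_i²), so 1/n_f² − 1/n_i² = 0.04871.
With n_f = 3: 1/n_i² = 1/9 − 0.04871 = 0.06241, so n_i ≈ 4.00.

n_i = 4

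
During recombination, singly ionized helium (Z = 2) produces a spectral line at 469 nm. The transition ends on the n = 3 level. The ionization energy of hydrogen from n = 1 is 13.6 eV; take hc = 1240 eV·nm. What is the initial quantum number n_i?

n_i = 4

The photon energy is ΔE = hc/λ = 1240 / 469 = 2.644 eV.
With Z = 2, ΔE = 54.40 × (1/n_f² − 1/n_i²), so 1/n_f² − 1/n_i² = 0.04860.
With n_f = 3: 1/n_i² = 1/9 − 0.04860 = 0.06251, so n_i ≈ 4.00.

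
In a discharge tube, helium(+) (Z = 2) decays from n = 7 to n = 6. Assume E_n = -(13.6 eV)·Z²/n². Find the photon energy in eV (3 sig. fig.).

The Bohr energies scale as Z², so for Z = 2: E_n = −54.40/n² eV.
E_7 = −54.40/49 = −1.110 eV and E_6 = −54.40/36 = −1.511 eV.
The photon energy is |E_7 − E_6| = 0.401 eV.

0.401 eV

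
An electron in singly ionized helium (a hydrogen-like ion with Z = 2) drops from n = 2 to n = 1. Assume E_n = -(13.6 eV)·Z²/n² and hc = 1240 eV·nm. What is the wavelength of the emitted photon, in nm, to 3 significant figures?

30.4 nm

For Z = 2 the level energies scale as Z², so the effective Rydberg energy is 13.6 × 4 = 54.40 eV.
ΔE = 54.40 × (1/1² − 1/2²) = 54.40 × 0.7500 = 40.80 eV.
λ = hc/ΔE = 1240 / 40.80 = 30.4 nm.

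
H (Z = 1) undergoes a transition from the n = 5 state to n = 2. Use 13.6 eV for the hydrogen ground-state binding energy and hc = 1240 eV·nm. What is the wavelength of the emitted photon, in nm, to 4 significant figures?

ΔE = 13.60 × (1/2² − 1/5²) = 13.60 × 0.2100 = 2.856 eV.
λ = hc/ΔE = 1240 / 2.856 = 434.2 nm.
This line belongs to the Balmer series.

434.2 nm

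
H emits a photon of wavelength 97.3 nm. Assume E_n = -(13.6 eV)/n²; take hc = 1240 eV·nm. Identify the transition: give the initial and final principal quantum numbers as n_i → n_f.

The photon energy is ΔE = hc/λ = 1240 / 97.3 = 12.74 eV.
With Z = 1, ΔE = 13.60 × (1/n_f² − 1/n_i²), so 1/n_f² − 1/n_i² = 0.9371.
Trying n_f = 1 gives 1/n_i² = 0.06293, i.e. n_i ≈ 4; this pair matches.

n_i = 4, n_f = 1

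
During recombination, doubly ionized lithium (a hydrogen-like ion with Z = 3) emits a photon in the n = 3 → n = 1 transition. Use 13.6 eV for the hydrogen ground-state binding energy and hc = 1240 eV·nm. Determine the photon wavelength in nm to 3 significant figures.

For Z = 3 the level energies scale as Z², so the effective Rydberg energy is 13.6 × 9 = 122.4 eV.
ΔE = 122.4 × (1/1² − 1/3²) = 122.4 × 0.8889 = 108.8 eV.
λ = hc/ΔE = 1240 / 108.8 = 11.4 nm.

11.4 nm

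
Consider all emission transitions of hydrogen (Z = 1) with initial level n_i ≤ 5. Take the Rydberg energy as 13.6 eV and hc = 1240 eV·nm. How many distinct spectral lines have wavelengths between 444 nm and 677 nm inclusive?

Enumerate all n_i → n_f pairs with 1 ≤ n_f < n_i ≤ 5 and compute λ = 1240 / [13.6·1·(1/n_f² − 1/n_i²)].
Lines falling in [444, 677] nm: 4→2 (486.3 nm), 3→2 (656.5 nm).

2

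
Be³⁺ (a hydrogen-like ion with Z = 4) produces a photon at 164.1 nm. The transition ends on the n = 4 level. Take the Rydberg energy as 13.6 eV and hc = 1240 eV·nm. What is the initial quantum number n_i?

The photon energy is ΔE = hc/λ = 1240 / 164.1 = 7.556 eV.
With Z = 4, ΔE = 217.6 × (1/n_f² − 1/n_i²), so 1/n_f² − 1/n_i² = 0.03473.
With n_f = 4: 1/n_i² = 1/16 − 0.03473 = 0.02777, so n_i ≈ 6.00.

n_i = 6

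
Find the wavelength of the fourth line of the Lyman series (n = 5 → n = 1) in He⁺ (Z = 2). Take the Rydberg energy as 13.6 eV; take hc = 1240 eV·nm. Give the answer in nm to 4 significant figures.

The Lyman series terminates on n_f = 1; the fourth line has n_i = 1+4 = 5.
ΔE = 54.40 × (1/1² − 1/5²) = 52.22 eV.
λ = 1240 / 52.22 = 23.74 nm.

23.74 nm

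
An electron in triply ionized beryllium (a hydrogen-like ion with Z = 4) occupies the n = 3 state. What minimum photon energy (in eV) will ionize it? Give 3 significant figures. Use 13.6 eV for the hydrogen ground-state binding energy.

E_n = −13.6 Z²/n² = −217.6/n² eV for Z = 4.
E_3 = −217.6/9 = −24.2 eV, so ionization (to E = 0) requires 24.2 eV.

24.2 eV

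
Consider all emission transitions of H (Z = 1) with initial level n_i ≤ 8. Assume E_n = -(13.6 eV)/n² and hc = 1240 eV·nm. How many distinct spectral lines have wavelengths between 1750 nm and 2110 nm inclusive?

Enumerate all n_i → n_f pairs with 1 ≤ n_f < n_i ≤ 8 and compute λ = 1240 / [13.6·1·(1/n_f² − 1/n_i²)].
Lines falling in [1750, 2110] nm: 4→3 (1876 nm), 8→4 (1945 nm).

2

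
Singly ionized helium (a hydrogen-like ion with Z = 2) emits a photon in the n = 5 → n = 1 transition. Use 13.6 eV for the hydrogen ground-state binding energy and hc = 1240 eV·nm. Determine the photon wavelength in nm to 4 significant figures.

For Z = 2 the level energies scale as Z², so the effective Rydberg energy is 13.6 × 4 = 54.40 eV.
ΔE = 54.40 × (1/1² − 1/5²) = 54.40 × 0.9600 = 52.22 eV.
λ = hc/ΔE = 1240 / 52.22 = 23.74 nm.

23.74 nm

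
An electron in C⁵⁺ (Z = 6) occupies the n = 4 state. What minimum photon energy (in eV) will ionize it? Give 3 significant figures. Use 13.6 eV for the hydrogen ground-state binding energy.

E_n = −13.6 Z²/n² = −489.6/n² eV for Z = 6.
E_4 = −489.6/16 = −30.6 eV, so ionization (to E = 0) requires 30.6 eV.

30.6 eV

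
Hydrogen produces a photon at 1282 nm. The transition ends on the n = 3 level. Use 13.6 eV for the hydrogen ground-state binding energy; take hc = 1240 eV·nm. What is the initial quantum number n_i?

The photon energy is ΔE = hc/λ = 1240 / 1282 = 0.9672 eV.
With Z = 1, ΔE = 13.60 × (1/n_f² − 1/n_i²), so 1/n_f² − 1/n_i² = 0.07112.
With n_f = 3: 1/n_i² = 1/9 − 0.07112 = 0.03999, so n_i ≈ 5.00.

n_i = 5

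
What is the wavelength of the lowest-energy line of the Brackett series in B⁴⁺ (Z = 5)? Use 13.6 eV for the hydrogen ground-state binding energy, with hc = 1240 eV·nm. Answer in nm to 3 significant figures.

The Brackett series terminates on n_f = 4; the first line has n_i = 4+1 = 5.
ΔE = 340.0 × (1/4² − 1/5²) = 7.650 eV.
λ = 1240 / 7.650 = 162 nm.

162 nm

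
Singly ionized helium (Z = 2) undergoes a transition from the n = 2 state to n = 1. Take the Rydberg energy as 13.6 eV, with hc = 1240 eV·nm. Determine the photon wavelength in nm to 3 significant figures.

For Z = 2 the level energies scale as Z², so the effective Rydberg energy is 13.6 × 4 = 54.40 eV.
ΔE = 54.40 × (1/1² − 1/2²) = 54.40 × 0.7500 = 40.80 eV.
λ = hc/ΔE = 1240 / 40.80 = 30.4 nm.

30.4 nm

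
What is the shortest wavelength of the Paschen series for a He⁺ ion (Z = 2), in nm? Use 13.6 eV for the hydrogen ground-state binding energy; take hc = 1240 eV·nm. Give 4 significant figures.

The Paschen series has lower level n_f = 3; the series limit corresponds to n_i → ∞.
ΔE_max = 13.6 × 4 / 3² = 6.044 eV.
λ_min = 1240 / 6.044 = 205.1 nm.

205.1 nm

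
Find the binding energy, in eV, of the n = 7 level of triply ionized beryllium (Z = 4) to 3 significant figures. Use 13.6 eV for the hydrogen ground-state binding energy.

4.44 eV

E_n = −13.6 Z²/n² = −217.6/n² eV for Z = 4.
E_7 = −217.6/49 = −4.44 eV, so ionization (to E = 0) requires 4.44 eV.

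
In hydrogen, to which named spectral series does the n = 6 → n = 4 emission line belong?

The series is set by the lower level: n_f = 4 is the Brackett series.

Brackett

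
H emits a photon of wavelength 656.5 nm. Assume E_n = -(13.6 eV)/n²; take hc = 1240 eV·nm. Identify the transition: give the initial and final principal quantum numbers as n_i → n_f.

The photon energy is ΔE = hc/λ = 1240 / 656.5 = 1.889 eV.
With Z = 1, ΔE = 13.60 × (1/n_f² − 1/n_i²), so 1/n_f² − 1/n_i² = 0.1389.
Trying n_f = 2 gives 1/n_i² = 0.1111, i.e. n_i ≈ 3; this pair matches.

n_i = 3, n_f = 2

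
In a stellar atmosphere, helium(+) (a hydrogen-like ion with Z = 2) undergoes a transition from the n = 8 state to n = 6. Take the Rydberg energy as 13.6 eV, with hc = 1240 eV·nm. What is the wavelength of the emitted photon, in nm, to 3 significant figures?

For Z = 2 the level energies scale as Z², so the effective Rydberg energy is 13.6 × 4 = 54.40 eV.
ΔE = 54.40 × (1/6² − 1/8²) = 54.40 × 0.01215 = 0.6611 eV.
λ = hc/ΔE = 1240 / 0.6611 = 1880 nm.

1880 nm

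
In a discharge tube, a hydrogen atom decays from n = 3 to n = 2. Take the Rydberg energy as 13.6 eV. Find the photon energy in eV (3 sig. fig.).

1.89 eV

E_3 = −13.60/9 = −1.511 eV and E_2 = −13.60/4 = −3.400 eV.
The photon energy is |E_3 − E_2| = 1.89 eV.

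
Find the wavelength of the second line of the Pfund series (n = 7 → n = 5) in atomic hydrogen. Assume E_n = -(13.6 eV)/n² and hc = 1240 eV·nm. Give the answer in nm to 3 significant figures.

4650 nm

The Pfund series terminates on n_f = 5; the second line has n_i = 5+2 = 7.
ΔE = 13.60 × (1/5² − 1/7²) = 0.2664 eV.
λ = 1240 / 0.2664 = 4650 nm.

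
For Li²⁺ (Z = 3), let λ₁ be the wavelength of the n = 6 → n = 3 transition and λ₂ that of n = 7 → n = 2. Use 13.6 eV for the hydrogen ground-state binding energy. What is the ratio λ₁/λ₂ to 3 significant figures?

λ ∝ 1/ΔE ∝ 1/(1/n_f² − 1/n_i²), and the Z² and hc factors cancel in the ratio.
λ₁/λ₂ = (1/2² − 1/7²)/(1/3² − 1/6²) = 0.2296/0.08333 = 2.76.

2.76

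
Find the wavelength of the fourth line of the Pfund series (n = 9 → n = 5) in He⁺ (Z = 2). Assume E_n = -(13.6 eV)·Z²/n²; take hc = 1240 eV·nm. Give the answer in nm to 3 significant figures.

The Pfund series terminates on n_f = 5; the fourth line has n_i = 5+4 = 9.
ΔE = 54.40 × (1/5² − 1/9²) = 1.504 eV.
λ = 1240 / 1.504 = 824 nm.

824 nm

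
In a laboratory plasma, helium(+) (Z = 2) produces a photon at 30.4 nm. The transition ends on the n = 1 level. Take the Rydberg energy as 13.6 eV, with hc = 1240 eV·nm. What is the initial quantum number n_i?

The photon energy is ΔE = hc/λ = 1240 / 30.4 = 40.79 eV.
With Z = 2, ΔE = 54.40 × (1/n_f² − 1/n_i²), so 1/n_f² − 1/n_i² = 0.7498.
With n_f = 1: 1/n_i² = 1/1 − 0.7498 = 0.2502, so n_i ≈ 2.00.

n_i = 2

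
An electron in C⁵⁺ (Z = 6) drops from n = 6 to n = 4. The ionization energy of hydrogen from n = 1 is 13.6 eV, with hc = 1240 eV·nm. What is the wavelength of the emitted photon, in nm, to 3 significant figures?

72.9 nm

For Z = 6 the level energies scale as Z², so the effective Rydberg energy is 13.6 × 36 = 489.6 eV.
ΔE = 489.6 × (1/4² − 1/6²) = 489.6 × 0.03472 = 17.00 eV.
λ = hc/ΔE = 1240 / 17.00 = 72.9 nm.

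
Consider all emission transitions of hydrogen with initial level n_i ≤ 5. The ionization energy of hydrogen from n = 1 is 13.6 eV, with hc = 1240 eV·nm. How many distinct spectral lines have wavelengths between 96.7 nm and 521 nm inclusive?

5

Enumerate all n_i → n_f pairs with 1 ≤ n_f < n_i ≤ 5 and compute λ = 1240 / [13.6·1·(1/n_f² − 1/n_i²)].
Lines falling in [96.7, 521] nm: 4→1 (97.25 nm), 3→1 (102.6 nm), 2→1 (121.6 nm), 5→2 (434.2 nm), 4→2 (486.3 nm).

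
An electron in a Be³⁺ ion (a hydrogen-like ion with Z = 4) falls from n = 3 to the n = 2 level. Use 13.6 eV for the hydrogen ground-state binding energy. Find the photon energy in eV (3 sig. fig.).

30.2 eV

The Bohr energies scale as Z², so for Z = 4: E_n = −217.6/n² eV.
E_3 = −217.6/9 = −24.18 eV and E_2 = −217.6/4 = −54.40 eV.
The photon energy is |E_3 − E_2| = 30.2 eV.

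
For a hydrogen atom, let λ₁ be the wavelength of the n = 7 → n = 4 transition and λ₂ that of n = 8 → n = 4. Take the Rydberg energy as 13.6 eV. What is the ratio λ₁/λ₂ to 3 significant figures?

λ ∝ 1/ΔE ∝ 1/(1/n_f² − 1/n_i²), and the Z² and hc factors cancel in the ratio.
λ₁/λ₂ = (1/4² − 1/8²)/(1/4² − 1/7²) = 0.04688/0.04209 = 1.11.

1.11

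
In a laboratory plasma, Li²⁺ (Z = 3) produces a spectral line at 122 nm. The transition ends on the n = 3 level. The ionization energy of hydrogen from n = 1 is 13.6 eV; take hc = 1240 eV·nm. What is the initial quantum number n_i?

The photon energy is ΔE = hc/λ = 1240 / 122 = 10.16 eV.
With Z = 3, ΔE = 122.4 × (1/n_f² − 1/n_i²), so 1/n_f² − 1/n_i² = 0.08304.
With n_f = 3: 1/n_i² = 1/9 − 0.08304 = 0.02807, so n_i ≈ 5.97.

n_i = 6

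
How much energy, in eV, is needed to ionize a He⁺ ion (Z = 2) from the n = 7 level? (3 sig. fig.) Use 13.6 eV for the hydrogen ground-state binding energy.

E_n = −13.6 Z²/n² = −54.40/n² eV for Z = 2.
E_7 = −54.40/49 = −1.11 eV, so ionization (to E = 0) requires 1.11 eV.

1.11 eV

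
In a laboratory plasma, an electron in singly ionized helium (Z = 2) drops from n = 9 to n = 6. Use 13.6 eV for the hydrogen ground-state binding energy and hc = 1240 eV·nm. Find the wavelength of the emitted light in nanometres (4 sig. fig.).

For Z = 2 the level energies scale as Z², so the effective Rydberg energy is 13.6 × 4 = 54.40 eV.
ΔE = 54.40 × (1/6² − 1/9²) = 54.40 × 0.01543 = 0.8395 eV.
λ = hc/ΔE = 1240 / 0.8395 = 1477 nm.

1477 nm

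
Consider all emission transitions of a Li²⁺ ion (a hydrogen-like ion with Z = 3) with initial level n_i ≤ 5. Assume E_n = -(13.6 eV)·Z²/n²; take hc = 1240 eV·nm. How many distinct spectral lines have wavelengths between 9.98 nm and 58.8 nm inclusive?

6

Enumerate all n_i → n_f pairs with 1 ≤ n_f < n_i ≤ 5 and compute λ = 1240 / [13.6·9·(1/n_f² − 1/n_i²)].
Lines falling in [9.98, 58.8] nm: 5→1 (10.55 nm), 4→1 (10.81 nm), 3→1 (11.40 nm), 2→1 (13.51 nm), 5→2 (48.24 nm), 4→2 (54.03 nm).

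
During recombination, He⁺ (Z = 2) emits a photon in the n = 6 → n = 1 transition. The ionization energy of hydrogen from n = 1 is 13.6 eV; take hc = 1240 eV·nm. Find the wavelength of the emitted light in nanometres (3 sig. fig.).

23.4 nm

For Z = 2 the level energies scale as Z², so the effective Rydberg energy is 13.6 × 4 = 54.40 eV.
ΔE = 54.40 × (1/1² − 1/6²) = 54.40 × 0.9722 = 52.89 eV.
λ = hc/ΔE = 1240 / 52.89 = 23.4 nm.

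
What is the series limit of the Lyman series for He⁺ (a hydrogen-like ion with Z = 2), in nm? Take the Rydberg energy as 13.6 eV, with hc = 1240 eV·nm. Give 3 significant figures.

22.8 nm

The Lyman series has lower level n_f = 1; the series limit corresponds to n_i → ∞.
ΔE_max = 13.6 × 4 / 1² = 54.40 eV.
λ_min = 1240 / 54.40 = 22.8 nm.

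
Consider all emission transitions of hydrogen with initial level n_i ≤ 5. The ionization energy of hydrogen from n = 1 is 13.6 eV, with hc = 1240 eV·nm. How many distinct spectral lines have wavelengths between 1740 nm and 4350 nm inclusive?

Enumerate all n_i → n_f pairs with 1 ≤ n_f < n_i ≤ 5 and compute λ = 1240 / [13.6·1·(1/n_f² − 1/n_i²)].
Lines falling in [1740, 4350] nm: 4→3 (1876 nm), 5→4 (4052 nm).

2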